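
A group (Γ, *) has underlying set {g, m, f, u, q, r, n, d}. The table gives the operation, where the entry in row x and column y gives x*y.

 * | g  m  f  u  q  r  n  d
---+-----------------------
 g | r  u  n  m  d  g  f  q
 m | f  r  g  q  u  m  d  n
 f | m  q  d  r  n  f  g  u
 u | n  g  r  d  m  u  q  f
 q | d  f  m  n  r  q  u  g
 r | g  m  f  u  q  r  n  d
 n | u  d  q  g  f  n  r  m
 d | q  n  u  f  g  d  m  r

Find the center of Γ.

An element z is central iff its row equals its column in the table.
For u: u*q = m ≠ n = q*u, so u ∉ Z.
Checking each element this way leaves Z(Γ) = {d, r}.
(Structurally, Γ here is isomorphic to the dihedral group D_4.)

{d, r}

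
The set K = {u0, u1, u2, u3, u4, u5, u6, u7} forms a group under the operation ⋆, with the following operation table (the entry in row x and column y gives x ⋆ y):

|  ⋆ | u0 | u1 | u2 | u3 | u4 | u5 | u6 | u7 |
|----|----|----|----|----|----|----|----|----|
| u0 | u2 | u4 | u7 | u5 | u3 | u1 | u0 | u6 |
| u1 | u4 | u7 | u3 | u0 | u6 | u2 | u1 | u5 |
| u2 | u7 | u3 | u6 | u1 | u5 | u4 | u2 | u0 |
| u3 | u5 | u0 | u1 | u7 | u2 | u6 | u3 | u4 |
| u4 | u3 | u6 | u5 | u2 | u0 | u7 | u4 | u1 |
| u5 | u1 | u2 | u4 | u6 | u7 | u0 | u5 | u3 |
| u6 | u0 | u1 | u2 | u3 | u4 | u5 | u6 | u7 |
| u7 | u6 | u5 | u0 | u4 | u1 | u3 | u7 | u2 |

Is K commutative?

Check whether the table is symmetric across its main diagonal.
Every entry (row x, col y) equals the entry (row y, col x), so K is abelian.

Yes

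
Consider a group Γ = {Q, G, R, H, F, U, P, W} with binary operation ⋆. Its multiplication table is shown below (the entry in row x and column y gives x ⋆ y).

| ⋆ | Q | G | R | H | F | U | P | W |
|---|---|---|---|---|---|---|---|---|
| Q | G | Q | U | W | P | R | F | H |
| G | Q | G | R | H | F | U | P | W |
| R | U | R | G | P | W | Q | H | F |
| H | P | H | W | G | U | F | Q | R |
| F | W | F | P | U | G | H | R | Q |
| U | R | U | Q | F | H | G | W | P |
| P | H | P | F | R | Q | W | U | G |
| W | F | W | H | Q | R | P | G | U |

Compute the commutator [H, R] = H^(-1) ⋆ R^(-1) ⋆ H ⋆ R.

U

Identity is G; from the table H^(-1) = H and R^(-1) = R.
H ⋆ R = W
W ⋆ H = Q
Q ⋆ R = U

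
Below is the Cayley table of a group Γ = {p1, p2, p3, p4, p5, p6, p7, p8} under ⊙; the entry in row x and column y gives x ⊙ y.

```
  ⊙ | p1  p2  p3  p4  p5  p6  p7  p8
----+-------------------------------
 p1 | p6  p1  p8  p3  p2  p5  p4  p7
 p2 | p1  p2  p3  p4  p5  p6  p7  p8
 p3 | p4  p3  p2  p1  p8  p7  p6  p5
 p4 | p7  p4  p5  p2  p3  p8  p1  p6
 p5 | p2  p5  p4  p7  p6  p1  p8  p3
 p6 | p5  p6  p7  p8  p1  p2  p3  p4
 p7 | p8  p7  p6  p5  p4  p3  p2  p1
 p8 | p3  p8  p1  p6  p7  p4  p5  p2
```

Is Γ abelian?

No

p5 ⊙ p7 = p8 but p7 ⊙ p5 = p4.
Since p5 and p7 do not commute, Γ is not abelian.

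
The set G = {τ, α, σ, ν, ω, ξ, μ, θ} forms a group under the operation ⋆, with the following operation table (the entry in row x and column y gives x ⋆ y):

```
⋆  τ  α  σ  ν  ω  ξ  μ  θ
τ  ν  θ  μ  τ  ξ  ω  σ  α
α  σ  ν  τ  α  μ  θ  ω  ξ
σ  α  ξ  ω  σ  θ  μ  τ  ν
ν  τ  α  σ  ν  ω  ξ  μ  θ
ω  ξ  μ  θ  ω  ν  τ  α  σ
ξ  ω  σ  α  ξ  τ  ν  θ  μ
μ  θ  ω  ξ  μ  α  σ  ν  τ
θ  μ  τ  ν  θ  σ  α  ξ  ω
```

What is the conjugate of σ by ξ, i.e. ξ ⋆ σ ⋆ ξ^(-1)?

The identity is ν. In row ξ, the entry ν sits in column ξ, so ξ^(-1) = ξ.
ξ ⋆ σ = α
α ⋆ ξ = θ

θ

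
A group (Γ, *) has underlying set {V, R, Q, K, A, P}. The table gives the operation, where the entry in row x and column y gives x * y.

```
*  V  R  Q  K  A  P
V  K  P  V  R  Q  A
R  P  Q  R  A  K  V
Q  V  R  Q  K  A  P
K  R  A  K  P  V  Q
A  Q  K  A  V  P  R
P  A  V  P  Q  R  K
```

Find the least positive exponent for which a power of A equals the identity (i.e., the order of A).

6

The identity element is Q (its row matches the header).
A^1 = A
A^2 = A * A = P
A^3 = P * A = R
A^4 = R * A = K
A^5 = K * A = V
A^6 = V * A = Q
The first power of A equal to the identity is A^6, so ord(A) = 6.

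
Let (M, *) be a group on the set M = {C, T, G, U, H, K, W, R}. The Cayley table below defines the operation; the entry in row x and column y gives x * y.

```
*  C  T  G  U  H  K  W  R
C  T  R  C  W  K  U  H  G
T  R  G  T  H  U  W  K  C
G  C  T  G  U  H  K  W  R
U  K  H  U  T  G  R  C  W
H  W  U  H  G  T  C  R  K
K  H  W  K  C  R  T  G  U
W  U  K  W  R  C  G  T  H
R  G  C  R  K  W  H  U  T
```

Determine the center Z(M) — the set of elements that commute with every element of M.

An element z is central iff its row equals its column in the table.
For R: R * H = W ≠ K = H * R, so R ∉ Z.
Checking each element this way leaves Z(M) = {G, T}.

{G, T}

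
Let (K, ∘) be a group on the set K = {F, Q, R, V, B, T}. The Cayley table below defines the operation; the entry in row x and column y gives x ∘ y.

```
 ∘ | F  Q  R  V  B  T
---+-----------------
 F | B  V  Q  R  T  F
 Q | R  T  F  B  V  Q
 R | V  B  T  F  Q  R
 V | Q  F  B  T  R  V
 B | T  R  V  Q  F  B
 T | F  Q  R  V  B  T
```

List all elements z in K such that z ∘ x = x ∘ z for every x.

An element z is central iff its row equals its column in the table.
For Q: Q ∘ B = V ≠ R = B ∘ Q, so Q ∉ Z.
Checking each element this way leaves Z(K) = {T}.

{T}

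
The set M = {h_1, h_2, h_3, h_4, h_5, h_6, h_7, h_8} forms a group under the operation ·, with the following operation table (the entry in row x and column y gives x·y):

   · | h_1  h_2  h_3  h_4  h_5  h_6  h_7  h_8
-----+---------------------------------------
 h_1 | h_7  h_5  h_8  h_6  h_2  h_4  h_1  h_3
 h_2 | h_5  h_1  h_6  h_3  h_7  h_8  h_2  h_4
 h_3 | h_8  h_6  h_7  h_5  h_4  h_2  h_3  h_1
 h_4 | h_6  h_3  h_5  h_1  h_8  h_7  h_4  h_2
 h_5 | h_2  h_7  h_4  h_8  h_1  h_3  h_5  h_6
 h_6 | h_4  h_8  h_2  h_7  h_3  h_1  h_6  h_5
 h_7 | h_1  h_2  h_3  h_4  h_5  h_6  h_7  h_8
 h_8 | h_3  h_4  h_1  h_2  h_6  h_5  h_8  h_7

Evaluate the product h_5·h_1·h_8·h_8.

h_2

h_5·h_1 = h_2
h_2·h_8 = h_4
h_4·h_8 = h_2
(Structurally, M here is isomorphic to Z_2 x Z_4.)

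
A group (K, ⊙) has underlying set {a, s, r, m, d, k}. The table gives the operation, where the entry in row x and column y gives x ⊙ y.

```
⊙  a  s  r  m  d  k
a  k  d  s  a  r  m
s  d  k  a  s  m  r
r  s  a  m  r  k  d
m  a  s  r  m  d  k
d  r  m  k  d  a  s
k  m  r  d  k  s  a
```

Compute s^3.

r

s^1 = s
s^2 = s ⊙ s = k
s^3 = k ⊙ s = r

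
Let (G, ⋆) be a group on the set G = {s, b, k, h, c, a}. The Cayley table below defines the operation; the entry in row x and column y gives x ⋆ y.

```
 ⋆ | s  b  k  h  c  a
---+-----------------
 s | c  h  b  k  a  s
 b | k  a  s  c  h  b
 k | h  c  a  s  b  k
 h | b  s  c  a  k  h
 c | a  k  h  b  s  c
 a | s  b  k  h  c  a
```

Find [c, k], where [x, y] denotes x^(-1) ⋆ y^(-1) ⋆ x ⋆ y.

c

Identity is a; from the table c^(-1) = s and k^(-1) = k.
s ⋆ k = b
b ⋆ c = h
h ⋆ k = c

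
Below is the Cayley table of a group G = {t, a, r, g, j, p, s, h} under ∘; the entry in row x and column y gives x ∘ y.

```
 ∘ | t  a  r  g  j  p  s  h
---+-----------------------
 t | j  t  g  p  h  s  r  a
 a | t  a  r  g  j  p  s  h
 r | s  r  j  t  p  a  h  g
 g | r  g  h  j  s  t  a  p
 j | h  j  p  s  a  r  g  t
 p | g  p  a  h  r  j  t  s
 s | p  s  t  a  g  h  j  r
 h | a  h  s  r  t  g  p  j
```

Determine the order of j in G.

The identity element is a (its row matches the header).
j^1 = j
j^2 = j ∘ j = a
The first power of j equal to the identity is j^2, so ord(j) = 2.

2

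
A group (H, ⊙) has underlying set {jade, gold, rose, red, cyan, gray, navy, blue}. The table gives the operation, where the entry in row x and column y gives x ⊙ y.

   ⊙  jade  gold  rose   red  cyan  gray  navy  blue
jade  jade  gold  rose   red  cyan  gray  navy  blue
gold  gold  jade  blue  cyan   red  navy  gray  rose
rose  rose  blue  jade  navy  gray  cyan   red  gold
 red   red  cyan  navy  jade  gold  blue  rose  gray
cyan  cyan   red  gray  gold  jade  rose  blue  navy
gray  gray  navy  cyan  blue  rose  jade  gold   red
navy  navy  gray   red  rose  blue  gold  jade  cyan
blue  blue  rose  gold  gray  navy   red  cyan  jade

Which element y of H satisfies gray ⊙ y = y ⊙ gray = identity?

gray

First locate the identity: row jade matches the header, so jade is the identity.
Scan row gray for jade: gray ⊙ gray = jade. Hence gray^(-1) = gray.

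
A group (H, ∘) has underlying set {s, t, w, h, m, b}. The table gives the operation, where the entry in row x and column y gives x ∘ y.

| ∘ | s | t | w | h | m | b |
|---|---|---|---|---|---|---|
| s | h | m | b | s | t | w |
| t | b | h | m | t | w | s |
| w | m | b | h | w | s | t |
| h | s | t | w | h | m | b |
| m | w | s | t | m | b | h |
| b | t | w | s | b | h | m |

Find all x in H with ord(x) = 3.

{b, m}

Identity is h. Compute the order of each non-identity element by repeated multiplication:
  s: s → h  (order 2)
  t: t → h  (order 2)
  w: w → h  (order 2)
  m: m → b → h  (order 3)
  b: b → m → h  (order 3)
Elements of order 3: {b, m}.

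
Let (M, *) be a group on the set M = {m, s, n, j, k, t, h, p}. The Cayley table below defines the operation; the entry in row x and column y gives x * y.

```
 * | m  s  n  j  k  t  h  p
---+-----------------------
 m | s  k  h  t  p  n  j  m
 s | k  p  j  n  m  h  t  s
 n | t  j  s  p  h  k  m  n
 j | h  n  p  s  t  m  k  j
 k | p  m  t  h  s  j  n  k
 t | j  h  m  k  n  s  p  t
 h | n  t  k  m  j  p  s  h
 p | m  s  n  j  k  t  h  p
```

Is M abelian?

k * n = t but n * k = h.
Since k and n do not commute, M is not abelian.

No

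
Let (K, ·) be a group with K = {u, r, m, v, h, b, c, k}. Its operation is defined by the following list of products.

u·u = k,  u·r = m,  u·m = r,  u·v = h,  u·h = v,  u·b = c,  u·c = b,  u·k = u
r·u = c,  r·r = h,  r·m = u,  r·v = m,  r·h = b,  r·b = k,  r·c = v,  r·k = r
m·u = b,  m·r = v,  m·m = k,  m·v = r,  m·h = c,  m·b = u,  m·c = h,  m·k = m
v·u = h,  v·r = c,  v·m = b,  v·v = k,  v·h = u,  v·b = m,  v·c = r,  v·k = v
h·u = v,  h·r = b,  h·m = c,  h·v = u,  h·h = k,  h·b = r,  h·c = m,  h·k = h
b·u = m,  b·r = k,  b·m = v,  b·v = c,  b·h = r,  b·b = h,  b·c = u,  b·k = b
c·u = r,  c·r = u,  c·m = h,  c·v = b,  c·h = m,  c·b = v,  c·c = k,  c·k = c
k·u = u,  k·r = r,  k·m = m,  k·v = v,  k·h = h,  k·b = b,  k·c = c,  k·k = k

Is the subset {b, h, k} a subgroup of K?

No

h·b = r, which is not in {b, h, k}.
The subset is not closed under ·, so it is not a subgroup.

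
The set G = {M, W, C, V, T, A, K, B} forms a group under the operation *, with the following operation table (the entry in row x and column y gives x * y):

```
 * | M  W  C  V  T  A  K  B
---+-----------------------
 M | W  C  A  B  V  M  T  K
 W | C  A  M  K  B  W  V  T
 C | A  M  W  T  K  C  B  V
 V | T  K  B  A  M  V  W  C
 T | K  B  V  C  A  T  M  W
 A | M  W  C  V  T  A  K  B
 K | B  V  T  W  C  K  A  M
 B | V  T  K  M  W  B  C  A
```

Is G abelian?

M * B = K but B * M = V.
Since M and B do not commute, G is not abelian.

No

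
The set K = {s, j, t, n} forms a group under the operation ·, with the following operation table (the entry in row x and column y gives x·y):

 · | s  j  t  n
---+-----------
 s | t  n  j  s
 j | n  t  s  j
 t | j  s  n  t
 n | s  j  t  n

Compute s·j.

Read row s, column j: s·j = n.

n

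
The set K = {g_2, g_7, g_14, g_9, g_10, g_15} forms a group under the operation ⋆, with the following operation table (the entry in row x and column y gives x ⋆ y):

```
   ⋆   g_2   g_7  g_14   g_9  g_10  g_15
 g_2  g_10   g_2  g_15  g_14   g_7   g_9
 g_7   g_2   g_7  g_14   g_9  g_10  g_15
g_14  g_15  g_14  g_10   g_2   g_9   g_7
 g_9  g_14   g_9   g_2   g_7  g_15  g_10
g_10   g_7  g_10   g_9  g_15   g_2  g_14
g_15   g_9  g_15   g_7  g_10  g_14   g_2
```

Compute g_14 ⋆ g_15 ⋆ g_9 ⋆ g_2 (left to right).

g_14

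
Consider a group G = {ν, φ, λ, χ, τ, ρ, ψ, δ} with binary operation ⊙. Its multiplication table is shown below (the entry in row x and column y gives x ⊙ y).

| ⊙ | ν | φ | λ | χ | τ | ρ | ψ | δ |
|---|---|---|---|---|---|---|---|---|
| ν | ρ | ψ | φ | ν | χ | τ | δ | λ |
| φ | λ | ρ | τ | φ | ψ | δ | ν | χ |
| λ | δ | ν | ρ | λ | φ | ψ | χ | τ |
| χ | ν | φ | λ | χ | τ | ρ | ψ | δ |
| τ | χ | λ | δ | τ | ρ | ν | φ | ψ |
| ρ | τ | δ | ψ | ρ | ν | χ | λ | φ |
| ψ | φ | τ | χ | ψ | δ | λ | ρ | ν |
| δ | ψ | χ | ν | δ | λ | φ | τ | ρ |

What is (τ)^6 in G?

ρ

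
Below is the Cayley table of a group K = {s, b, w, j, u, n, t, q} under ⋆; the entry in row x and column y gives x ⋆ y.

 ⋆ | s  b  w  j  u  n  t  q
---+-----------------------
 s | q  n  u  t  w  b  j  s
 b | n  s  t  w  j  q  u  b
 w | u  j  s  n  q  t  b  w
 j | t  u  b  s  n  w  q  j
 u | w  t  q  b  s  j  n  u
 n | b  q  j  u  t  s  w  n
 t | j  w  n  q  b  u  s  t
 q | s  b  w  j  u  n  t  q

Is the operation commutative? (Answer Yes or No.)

t ⋆ u = b but u ⋆ t = n.
Since t and u do not commute, K is not abelian.

No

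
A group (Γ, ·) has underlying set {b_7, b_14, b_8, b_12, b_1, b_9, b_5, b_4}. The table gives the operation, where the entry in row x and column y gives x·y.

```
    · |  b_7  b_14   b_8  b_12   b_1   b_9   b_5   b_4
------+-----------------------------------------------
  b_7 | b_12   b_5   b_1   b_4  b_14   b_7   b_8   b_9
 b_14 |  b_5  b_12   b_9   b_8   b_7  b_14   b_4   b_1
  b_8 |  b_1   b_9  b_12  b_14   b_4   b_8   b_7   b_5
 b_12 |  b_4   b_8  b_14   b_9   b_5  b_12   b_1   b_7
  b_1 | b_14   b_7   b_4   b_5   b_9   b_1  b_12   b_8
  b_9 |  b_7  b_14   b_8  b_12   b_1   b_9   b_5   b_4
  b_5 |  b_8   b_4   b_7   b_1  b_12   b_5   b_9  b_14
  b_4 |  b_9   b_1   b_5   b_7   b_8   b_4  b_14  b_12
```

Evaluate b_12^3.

b_12

b_12^1 = b_12
b_12^2 = b_12·b_12 = b_9
b_12^3 = b_9·b_12 = b_12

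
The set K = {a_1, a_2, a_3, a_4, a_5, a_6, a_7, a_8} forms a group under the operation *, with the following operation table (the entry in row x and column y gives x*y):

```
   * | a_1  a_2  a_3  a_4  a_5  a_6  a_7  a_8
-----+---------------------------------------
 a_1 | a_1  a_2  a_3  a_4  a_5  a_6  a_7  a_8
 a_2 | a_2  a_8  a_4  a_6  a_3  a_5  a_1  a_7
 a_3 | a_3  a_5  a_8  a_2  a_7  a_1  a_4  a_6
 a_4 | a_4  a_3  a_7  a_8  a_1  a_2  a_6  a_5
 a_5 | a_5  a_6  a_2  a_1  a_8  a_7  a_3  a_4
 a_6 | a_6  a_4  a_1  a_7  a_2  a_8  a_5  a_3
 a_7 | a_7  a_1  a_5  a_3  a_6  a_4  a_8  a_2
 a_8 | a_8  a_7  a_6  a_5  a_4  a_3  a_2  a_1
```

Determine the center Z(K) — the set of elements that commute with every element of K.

An element z is central iff its row equals its column in the table.
For a_3: a_3*a_2 = a_5 ≠ a_4 = a_2*a_3, so a_3 ∉ Z.
Checking each element this way leaves Z(K) = {a_1, a_8}.

{a_1, a_8}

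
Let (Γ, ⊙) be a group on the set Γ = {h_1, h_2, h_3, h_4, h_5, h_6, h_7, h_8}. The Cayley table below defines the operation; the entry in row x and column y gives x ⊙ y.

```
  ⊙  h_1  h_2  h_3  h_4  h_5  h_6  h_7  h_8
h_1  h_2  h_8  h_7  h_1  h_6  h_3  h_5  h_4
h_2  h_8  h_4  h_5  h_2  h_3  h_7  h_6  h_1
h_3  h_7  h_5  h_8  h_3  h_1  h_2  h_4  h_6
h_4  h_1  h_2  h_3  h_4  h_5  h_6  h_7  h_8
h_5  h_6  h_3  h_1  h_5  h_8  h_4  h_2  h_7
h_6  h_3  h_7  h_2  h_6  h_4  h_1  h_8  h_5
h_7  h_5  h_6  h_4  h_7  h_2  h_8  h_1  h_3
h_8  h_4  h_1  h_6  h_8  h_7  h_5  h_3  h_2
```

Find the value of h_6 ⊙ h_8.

Read row h_6, column h_8: h_6 ⊙ h_8 = h_5.

h_5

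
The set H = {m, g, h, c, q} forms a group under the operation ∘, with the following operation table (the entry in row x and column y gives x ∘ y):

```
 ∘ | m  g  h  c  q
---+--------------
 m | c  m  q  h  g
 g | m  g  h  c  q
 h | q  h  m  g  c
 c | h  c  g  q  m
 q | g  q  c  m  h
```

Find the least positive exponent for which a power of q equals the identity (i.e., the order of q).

The identity element is g (its row matches the header).
q^1 = q
q^2 = q ∘ q = h
q^3 = h ∘ q = c
q^4 = c ∘ q = m
q^5 = m ∘ q = g
The first power of q equal to the identity is q^5, so ord(q) = 5.

5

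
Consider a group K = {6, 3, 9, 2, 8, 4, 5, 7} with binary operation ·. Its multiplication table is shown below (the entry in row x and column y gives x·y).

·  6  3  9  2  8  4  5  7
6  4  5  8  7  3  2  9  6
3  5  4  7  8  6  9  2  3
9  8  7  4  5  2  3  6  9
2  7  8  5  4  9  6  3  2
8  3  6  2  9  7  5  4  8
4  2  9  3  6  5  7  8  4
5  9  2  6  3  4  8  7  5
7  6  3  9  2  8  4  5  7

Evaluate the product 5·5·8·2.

5·5 = 7
7·8 = 8
8·2 = 9
(Structurally, K here is isomorphic to Z_2 x Z_4.)

9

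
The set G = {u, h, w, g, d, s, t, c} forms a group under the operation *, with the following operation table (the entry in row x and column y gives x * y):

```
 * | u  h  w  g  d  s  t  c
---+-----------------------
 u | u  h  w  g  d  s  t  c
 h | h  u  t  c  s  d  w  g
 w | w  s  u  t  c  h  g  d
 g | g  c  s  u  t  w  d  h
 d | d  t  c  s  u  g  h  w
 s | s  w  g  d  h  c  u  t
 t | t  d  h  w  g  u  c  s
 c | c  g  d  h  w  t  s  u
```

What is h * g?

Read row h, column g: h * g = c.

c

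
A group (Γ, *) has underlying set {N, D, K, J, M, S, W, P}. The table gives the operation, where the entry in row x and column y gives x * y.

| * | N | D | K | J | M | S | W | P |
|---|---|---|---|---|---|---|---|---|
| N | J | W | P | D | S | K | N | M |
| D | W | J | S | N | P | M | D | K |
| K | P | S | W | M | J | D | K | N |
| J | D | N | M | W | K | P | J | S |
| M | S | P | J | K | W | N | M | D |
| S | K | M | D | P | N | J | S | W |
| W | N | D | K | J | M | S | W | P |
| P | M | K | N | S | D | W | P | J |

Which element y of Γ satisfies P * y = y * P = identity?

First locate the identity: row W matches the header, so W is the identity.
Scan row P for W: P * S = W. Hence P^(-1) = S.

S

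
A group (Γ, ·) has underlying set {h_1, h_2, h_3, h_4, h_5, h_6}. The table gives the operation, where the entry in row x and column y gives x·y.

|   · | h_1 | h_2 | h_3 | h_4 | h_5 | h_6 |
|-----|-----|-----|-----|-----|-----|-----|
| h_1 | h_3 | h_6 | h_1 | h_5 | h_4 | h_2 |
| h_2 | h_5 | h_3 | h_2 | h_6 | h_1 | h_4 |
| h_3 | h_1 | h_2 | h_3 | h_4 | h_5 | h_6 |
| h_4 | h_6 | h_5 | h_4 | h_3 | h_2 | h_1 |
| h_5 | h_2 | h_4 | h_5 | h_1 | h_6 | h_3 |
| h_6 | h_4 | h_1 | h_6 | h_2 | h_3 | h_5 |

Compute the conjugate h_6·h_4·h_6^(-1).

The identity is h_3. In row h_6, the entry h_3 sits in column h_5, so h_6^(-1) = h_5.
h_6·h_4 = h_2
h_2·h_5 = h_1

h_1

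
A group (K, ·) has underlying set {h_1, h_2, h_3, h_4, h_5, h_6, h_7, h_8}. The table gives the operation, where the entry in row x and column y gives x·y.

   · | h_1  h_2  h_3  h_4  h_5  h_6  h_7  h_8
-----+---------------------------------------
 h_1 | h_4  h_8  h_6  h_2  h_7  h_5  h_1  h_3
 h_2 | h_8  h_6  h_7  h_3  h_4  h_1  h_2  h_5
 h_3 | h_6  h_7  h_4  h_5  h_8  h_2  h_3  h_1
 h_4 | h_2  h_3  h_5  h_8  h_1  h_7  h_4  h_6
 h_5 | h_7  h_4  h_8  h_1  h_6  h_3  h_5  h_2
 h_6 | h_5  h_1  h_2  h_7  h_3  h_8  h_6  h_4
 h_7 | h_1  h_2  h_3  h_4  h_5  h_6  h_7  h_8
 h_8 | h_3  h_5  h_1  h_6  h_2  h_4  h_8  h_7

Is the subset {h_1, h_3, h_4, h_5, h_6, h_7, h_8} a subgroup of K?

No

h_5·h_8 = h_2, which is not in {h_1, h_3, h_4, h_5, h_6, h_7, h_8}.
The subset is not closed under ·, so it is not a subgroup.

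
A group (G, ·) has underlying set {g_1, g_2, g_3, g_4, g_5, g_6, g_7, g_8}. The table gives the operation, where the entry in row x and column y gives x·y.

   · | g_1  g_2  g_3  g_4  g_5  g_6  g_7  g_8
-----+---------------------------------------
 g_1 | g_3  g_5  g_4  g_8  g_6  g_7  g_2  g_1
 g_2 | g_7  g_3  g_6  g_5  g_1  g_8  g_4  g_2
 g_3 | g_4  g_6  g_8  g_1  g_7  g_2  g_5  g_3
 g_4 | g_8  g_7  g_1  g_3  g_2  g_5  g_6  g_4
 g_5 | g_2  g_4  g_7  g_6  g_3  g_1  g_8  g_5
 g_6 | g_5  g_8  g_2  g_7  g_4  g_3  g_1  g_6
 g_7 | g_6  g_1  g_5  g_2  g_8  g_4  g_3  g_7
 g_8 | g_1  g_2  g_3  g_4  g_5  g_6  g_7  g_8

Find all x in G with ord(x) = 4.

Identity is g_8. Compute the order of each non-identity element by repeated multiplication:
  g_1: g_1 → g_3 → g_4 → g_8  (order 4)
  g_2: g_2 → g_3 → g_6 → g_8  (order 4)
  g_3: g_3 → g_8  (order 2)
  g_4: g_4 → g_3 → g_1 → g_8  (order 4)
  g_5: g_5 → g_3 → g_7 → g_8  (order 4)
  g_6: g_6 → g_3 → g_2 → g_8  (order 4)
  g_7: g_7 → g_3 → g_5 → g_8  (order 4)
Elements of order 4: {g_1, g_2, g_4, g_5, g_6, g_7}.

{g_1, g_2, g_4, g_5, g_6, g_7}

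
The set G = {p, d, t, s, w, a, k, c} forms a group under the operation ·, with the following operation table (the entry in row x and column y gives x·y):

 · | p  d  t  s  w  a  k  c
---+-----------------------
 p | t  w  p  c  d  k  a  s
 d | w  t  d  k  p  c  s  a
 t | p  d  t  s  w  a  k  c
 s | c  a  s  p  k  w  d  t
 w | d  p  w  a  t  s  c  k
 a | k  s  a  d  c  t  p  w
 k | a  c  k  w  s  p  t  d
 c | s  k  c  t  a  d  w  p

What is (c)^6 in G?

c^1 = c
c^2 = c·c = p
c^3 = p·c = s
c^4 = s·c = t
c^5 = t·c = c
c^6 = c·c = p

p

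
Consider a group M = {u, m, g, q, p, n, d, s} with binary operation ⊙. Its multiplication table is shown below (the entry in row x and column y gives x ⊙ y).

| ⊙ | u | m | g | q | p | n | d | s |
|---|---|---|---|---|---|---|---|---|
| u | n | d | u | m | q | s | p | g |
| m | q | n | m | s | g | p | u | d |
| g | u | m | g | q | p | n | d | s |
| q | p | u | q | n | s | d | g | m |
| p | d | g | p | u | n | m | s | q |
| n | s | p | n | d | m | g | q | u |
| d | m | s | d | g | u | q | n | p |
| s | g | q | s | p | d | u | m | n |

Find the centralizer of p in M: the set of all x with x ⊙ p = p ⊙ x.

{g, m, n, p}

Compare row p with column p entry by entry.
n ⊙ p = m = p ⊙ n, so n commutes with p.
s ⊙ p = d but p ⊙ s = q, so s does not.
Collecting the elements that commute with p: C(p) = {g, m, n, p}.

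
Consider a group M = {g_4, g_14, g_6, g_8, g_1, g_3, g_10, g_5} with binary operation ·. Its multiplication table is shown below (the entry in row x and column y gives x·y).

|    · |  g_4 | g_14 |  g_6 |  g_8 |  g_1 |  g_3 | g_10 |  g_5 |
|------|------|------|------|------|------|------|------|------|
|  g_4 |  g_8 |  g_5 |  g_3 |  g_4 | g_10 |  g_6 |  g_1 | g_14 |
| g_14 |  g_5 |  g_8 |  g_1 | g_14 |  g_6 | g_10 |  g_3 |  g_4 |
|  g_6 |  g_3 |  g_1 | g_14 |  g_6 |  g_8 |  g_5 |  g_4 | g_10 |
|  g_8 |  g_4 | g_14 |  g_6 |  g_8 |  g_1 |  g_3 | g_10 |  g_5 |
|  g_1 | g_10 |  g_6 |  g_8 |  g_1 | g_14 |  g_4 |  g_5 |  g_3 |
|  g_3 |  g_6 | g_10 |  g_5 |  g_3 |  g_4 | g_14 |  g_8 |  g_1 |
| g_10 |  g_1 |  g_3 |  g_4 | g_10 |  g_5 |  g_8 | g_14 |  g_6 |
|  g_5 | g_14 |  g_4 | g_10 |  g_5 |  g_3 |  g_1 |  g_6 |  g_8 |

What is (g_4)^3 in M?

g_4^1 = g_4
g_4^2 = g_4·g_4 = g_8
g_4^3 = g_8·g_4 = g_4

g_4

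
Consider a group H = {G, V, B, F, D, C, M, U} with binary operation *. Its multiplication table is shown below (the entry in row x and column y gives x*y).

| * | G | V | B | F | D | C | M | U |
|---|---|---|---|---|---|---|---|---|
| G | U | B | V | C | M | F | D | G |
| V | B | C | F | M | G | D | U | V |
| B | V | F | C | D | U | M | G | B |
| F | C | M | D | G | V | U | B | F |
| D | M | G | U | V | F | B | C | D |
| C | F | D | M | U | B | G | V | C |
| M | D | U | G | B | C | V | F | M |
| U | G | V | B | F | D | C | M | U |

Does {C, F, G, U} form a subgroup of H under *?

Yes

{C, F, G, U} contains the identity U.
Checking products: every product of two elements of {C, F, G, U} (read from the table) lies in {C, F, G, U}, so the set is closed.
In a finite group, a nonempty closed subset is a subgroup. So {C, F, G, U} ≤ H.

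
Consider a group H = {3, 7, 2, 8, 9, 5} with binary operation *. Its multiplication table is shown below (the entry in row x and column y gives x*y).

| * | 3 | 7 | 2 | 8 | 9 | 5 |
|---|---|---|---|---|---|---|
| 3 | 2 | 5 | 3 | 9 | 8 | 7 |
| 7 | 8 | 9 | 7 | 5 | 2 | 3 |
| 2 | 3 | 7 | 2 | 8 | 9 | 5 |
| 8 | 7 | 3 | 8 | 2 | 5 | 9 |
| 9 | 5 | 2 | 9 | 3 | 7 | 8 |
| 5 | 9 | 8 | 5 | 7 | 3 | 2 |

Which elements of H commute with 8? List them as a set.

Compare row 8 with column 8 entry by entry.
9*8 = 3 but 8*9 = 5, so 9 does not.
Collecting the elements that commute with 8: C(8) = {2, 8}.

{2, 8}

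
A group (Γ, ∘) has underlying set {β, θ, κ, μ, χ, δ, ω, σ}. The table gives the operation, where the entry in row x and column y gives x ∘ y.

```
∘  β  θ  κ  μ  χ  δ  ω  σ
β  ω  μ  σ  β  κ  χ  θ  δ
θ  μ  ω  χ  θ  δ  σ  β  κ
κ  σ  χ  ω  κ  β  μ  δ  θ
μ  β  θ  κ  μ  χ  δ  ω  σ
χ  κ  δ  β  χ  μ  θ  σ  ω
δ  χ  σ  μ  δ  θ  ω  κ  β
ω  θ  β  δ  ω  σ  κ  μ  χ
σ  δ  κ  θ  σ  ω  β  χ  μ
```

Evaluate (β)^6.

ω

β^1 = β
β^2 = β ∘ β = ω
β^3 = ω ∘ β = θ
β^4 = θ ∘ β = μ
β^5 = μ ∘ β = β
β^6 = β ∘ β = ω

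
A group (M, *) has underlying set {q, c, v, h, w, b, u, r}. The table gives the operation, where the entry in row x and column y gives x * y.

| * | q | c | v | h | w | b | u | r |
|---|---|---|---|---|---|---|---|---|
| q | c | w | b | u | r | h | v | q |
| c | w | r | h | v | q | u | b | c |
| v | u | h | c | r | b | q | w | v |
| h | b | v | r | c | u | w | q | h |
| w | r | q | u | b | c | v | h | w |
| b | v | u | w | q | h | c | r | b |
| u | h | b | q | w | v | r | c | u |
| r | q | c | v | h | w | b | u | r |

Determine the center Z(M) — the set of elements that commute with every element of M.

{c, r}

An element z is central iff its row equals its column in the table.
For b: b * v = w ≠ q = v * b, so b ∉ Z.
Checking each element this way leaves Z(M) = {c, r}.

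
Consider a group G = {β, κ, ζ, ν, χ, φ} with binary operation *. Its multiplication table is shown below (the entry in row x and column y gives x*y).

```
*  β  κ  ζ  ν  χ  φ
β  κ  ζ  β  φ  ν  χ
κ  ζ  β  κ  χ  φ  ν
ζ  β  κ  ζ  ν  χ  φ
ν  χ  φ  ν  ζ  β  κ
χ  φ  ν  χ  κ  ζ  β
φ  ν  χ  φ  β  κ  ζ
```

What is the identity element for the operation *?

ζ

The identity e satisfies e*x = x for all x, so its row in the table reproduces the column headers.
Row ζ reads: β, κ, ζ, ν, χ, φ — exactly the header order. So ζ is the identity.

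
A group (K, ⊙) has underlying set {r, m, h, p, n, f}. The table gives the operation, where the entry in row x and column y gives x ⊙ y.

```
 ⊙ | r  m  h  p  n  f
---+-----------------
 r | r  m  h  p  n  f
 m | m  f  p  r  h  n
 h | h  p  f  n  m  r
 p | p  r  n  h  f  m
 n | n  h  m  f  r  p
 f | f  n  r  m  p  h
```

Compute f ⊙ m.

n

Read row f, column m: f ⊙ m = n.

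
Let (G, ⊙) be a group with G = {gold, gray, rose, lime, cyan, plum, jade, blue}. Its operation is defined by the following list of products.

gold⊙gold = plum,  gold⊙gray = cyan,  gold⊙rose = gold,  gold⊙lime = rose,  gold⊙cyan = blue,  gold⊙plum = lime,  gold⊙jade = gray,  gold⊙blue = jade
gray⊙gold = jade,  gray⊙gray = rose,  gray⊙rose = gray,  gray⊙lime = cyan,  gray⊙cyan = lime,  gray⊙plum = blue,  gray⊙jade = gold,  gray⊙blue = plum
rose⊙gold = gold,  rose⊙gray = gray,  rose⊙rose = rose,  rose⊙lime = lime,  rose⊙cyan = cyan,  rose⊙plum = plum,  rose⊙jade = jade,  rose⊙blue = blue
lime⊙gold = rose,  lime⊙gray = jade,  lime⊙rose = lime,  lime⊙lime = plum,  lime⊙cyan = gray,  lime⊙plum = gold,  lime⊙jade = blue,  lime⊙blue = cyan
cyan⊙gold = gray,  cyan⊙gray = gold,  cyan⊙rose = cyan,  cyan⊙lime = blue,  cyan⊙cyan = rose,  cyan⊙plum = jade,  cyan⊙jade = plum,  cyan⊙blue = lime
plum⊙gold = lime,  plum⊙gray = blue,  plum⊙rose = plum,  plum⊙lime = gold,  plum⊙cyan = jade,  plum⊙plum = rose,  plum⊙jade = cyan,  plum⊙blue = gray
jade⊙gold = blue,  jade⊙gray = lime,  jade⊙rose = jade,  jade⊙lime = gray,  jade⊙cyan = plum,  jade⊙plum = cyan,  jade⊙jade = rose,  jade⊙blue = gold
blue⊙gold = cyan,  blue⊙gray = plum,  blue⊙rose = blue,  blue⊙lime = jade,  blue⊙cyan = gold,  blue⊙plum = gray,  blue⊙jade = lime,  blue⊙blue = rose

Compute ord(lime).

4

The identity element is rose (its row matches the header).
lime^1 = lime
lime^2 = lime ⊙ lime = plum
lime^3 = plum ⊙ lime = gold
lime^4 = gold ⊙ lime = rose
The first power of lime equal to the identity is lime^4, so ord(lime) = 4.
(Structurally, G here is isomorphic to the dihedral group D_4.)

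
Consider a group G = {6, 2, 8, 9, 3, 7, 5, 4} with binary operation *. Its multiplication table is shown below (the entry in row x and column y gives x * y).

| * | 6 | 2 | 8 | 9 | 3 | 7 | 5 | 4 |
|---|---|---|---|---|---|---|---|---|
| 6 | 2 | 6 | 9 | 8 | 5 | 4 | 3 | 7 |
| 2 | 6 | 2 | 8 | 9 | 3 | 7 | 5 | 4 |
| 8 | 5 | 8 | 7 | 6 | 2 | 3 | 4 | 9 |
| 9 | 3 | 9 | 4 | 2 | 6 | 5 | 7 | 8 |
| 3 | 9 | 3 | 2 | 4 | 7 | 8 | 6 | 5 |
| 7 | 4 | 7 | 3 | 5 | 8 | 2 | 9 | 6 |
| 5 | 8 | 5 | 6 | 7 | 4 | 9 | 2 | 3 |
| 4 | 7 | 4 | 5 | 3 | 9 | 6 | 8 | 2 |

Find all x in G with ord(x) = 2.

Identity is 2. Compute the order of each non-identity element by repeated multiplication:
  6: 6 → 2  (order 2)
  8: 8 → 7 → 3 → 2  (order 4)
  9: 9 → 2  (order 2)
  3: 3 → 7 → 8 → 2  (order 4)
  7: 7 → 2  (order 2)
  5: 5 → 2  (order 2)
  4: 4 → 2  (order 2)
Elements of order 2: {4, 5, 6, 7, 9}.

{4, 5, 6, 7, 9}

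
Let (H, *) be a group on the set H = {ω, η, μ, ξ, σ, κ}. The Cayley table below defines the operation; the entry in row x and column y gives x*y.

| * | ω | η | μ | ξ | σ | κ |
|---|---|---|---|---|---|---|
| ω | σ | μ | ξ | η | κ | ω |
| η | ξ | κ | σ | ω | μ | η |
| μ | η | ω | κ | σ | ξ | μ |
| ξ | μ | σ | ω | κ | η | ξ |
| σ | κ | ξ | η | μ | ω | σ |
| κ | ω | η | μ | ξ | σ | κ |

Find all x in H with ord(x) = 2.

{η, μ, ξ}

Identity is κ. Compute the order of each non-identity element by repeated multiplication:
  ω: ω → σ → κ  (order 3)
  η: η → κ  (order 2)
  μ: μ → κ  (order 2)
  ξ: ξ → κ  (order 2)
  σ: σ → ω → κ  (order 3)
Elements of order 2: {η, μ, ξ}.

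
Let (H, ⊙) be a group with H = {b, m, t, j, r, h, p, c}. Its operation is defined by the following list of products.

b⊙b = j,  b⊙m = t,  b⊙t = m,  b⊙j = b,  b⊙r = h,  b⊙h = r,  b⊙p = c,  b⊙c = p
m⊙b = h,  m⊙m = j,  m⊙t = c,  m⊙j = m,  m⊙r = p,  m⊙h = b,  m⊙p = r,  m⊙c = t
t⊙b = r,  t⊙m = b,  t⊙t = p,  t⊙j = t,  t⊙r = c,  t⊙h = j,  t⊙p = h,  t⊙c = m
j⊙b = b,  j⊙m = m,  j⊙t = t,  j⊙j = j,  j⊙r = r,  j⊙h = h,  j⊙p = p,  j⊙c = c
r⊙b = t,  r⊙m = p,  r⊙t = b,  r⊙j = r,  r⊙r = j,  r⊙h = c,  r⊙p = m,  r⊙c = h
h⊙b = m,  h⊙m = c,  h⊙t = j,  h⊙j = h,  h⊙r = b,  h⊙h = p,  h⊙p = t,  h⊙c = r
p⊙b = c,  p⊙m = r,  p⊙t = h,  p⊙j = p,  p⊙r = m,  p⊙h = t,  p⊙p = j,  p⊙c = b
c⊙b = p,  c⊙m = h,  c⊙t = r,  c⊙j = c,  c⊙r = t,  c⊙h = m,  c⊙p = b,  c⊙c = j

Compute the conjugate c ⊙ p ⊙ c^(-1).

p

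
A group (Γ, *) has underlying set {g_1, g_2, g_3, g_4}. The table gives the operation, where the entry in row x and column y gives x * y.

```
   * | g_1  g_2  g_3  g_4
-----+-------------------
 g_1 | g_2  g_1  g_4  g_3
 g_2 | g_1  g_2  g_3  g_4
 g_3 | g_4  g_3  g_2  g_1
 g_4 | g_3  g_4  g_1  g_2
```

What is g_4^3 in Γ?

g_4^1 = g_4
g_4^2 = g_4 * g_4 = g_2
g_4^3 = g_2 * g_4 = g_4

g_4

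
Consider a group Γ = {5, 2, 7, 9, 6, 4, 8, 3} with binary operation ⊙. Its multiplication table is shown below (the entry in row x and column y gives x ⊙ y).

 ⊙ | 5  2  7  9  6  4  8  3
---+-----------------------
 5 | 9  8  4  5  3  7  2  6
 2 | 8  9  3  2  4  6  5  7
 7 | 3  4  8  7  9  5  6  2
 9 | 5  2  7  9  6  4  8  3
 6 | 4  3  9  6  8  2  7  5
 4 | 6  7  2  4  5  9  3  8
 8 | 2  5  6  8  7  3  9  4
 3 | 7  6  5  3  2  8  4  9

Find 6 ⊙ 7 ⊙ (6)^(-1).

The identity is 9. In row 6, the entry 9 sits in column 7, so 6^(-1) = 7.
6 ⊙ 7 = 9
9 ⊙ 7 = 7

7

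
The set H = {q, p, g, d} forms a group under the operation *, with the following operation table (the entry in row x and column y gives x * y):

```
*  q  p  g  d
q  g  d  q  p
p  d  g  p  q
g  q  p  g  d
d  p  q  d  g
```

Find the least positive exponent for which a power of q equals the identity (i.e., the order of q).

The identity element is g (its row matches the header).
q^1 = q
q^2 = q * q = g
The first power of q equal to the identity is q^2, so ord(q) = 2.

2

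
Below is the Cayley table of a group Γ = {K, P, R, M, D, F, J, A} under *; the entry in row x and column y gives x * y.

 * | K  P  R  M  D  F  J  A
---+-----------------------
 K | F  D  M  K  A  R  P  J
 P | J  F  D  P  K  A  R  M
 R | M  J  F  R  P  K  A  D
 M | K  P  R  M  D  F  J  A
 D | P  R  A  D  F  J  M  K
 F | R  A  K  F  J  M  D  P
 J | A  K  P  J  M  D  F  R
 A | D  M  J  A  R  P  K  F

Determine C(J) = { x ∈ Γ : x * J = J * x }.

Compare row J with column J entry by entry.
D * J = M = J * D, so D commutes with J.
R * J = A but J * R = P, so R does not.
Collecting the elements that commute with J: C(J) = {D, F, J, M}.

{D, F, J, M}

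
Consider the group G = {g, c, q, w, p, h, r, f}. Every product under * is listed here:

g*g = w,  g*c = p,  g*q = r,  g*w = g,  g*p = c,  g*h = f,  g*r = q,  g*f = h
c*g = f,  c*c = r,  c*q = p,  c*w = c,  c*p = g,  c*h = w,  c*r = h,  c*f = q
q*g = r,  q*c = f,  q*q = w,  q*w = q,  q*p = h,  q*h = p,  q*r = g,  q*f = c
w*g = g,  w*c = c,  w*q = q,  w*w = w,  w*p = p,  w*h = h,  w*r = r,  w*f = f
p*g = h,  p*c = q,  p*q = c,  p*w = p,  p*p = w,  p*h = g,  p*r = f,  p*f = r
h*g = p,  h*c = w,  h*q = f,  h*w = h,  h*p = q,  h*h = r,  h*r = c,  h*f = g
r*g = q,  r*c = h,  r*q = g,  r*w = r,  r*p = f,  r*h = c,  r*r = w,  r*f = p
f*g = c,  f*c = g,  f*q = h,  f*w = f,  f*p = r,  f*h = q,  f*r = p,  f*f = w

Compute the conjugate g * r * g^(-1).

The identity is w. In row g, the entry w sits in column g, so g^(-1) = g.
g * r = q
q * g = r

r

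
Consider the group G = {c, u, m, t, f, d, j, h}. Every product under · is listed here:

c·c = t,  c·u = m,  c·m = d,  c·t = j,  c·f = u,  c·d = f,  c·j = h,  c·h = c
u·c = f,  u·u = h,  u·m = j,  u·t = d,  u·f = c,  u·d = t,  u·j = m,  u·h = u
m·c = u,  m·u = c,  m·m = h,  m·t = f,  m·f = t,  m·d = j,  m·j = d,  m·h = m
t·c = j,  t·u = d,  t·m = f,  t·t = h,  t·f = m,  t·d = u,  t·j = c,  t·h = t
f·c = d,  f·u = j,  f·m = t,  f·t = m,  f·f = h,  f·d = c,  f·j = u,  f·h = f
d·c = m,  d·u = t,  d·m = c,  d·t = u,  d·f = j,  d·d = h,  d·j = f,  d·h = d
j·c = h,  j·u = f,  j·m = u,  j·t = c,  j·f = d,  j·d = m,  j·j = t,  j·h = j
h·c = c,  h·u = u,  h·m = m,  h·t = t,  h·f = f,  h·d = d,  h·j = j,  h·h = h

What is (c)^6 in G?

c^1 = c
c^2 = c·c = t
c^3 = t·c = j
c^4 = j·c = h
c^5 = h·c = c
c^6 = c·c = t
(Structurally, G here is isomorphic to the dihedral group D_4.)

t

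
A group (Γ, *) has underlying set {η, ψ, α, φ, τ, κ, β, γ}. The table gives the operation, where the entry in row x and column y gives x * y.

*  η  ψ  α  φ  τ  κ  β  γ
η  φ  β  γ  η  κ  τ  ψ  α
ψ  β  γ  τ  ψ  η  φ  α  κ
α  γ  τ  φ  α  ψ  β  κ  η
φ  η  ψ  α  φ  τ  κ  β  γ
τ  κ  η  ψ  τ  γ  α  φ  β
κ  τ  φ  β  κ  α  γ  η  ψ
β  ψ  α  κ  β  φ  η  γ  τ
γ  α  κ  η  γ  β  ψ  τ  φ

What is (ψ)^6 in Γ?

γ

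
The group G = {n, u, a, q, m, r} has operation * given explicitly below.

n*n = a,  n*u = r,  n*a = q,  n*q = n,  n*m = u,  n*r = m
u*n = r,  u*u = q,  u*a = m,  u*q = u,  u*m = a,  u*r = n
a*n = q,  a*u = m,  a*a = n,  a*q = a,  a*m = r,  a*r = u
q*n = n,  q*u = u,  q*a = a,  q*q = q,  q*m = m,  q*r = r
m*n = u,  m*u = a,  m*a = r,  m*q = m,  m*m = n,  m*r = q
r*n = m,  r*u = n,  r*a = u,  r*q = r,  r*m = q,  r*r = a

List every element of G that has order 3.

Identity is q. Compute the order of each non-identity element by repeated multiplication:
  n: n → a → q  (order 3)
  u: u → q  (order 2)
  a: a → n → q  (order 3)
  m: m → n → u → a → r → q  (order 6)
  r: r → a → u → n → m → q  (order 6)
Elements of order 3: {a, n}.

{a, n}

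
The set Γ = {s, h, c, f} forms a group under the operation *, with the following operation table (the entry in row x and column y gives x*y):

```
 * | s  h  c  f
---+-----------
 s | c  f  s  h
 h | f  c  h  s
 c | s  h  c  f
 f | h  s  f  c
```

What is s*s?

c

Read row s, column s: s*s = c.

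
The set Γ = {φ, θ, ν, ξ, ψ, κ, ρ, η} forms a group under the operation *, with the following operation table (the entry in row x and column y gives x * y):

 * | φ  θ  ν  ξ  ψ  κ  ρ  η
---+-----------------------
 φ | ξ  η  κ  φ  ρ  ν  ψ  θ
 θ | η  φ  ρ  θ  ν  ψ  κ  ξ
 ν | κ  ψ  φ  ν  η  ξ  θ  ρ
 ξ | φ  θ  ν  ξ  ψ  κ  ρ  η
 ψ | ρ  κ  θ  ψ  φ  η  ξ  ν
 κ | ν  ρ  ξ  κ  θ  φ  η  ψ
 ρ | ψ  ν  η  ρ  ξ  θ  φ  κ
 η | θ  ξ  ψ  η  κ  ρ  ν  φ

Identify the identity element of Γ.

The identity e satisfies e * x = x for all x, so its row in the table reproduces the column headers.
Row ξ reads: φ, θ, ν, ξ, ψ, κ, ρ, η — exactly the header order. So ξ is the identity.

ξ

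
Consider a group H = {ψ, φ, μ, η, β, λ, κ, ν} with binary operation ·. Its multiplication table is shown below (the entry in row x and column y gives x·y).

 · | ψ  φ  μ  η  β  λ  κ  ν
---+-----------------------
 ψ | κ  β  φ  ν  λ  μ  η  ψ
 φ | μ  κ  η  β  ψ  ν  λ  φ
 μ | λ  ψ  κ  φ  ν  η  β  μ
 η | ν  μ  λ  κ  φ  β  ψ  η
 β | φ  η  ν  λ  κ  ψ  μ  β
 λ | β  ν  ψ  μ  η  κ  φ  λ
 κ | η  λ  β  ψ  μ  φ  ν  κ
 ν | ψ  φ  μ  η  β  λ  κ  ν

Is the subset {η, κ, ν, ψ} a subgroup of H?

Yes

{η, κ, ν, ψ} contains the identity ν.
Checking products: every product of two elements of {η, κ, ν, ψ} (read from the table) lies in {η, κ, ν, ψ}, so the set is closed.
In a finite group, a nonempty closed subset is a subgroup. So {η, κ, ν, ψ} ≤ H.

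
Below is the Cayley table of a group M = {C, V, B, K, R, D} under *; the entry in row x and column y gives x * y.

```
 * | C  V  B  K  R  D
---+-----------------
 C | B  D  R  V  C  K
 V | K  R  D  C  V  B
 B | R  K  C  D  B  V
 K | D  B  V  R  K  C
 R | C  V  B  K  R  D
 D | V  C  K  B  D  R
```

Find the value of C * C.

Read row C, column C: C * C = B.

B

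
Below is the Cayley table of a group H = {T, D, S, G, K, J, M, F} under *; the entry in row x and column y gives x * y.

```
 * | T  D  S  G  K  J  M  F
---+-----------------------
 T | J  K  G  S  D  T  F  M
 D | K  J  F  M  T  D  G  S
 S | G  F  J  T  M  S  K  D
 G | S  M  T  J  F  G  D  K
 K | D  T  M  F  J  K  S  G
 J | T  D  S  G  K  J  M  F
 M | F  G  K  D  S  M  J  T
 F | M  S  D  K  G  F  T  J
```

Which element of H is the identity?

The identity e satisfies e * x = x for all x, so its row in the table reproduces the column headers.
Row J reads: T, D, S, G, K, J, M, F — exactly the header order. So J is the identity.

J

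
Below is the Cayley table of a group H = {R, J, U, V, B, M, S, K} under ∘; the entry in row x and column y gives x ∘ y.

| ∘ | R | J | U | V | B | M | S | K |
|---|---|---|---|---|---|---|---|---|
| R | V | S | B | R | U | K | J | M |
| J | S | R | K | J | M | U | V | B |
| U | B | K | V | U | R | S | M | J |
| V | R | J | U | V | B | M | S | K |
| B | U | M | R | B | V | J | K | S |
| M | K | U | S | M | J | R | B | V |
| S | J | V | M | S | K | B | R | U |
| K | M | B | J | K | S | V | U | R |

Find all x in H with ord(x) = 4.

{J, K, M, S}

Identity is V. Compute the order of each non-identity element by repeated multiplication:
  R: R → V  (order 2)
  J: J → R → S → V  (order 4)
  U: U → V  (order 2)
  B: B → V  (order 2)
  M: M → R → K → V  (order 4)
  S: S → R → J → V  (order 4)
  K: K → R → M → V  (order 4)
Elements of order 4: {J, K, M, S}.
(Structurally, H here is isomorphic to Z_2 x Z_4.)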